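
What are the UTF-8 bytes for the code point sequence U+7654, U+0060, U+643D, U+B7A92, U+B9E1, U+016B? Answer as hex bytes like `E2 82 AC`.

E7 99 94 60 E6 90 BD F2 B7 AA 92 EB A7 A1 C5 AB

U+7654: 3-byte form → E7 99 94.
U+0060: 1-byte form → 60.
U+643D: 3-byte form → E6 90 BD.
U+B7A92: 4-byte form → F2 B7 AA 92.
U+B9E1: 3-byte form → EB A7 A1.
U+016B: 2-byte form → C5 AB.
Concatenated (16 bytes): E7 99 94 60 E6 90 BD F2 B7 AA 92 EB A7 A1 C5 AB.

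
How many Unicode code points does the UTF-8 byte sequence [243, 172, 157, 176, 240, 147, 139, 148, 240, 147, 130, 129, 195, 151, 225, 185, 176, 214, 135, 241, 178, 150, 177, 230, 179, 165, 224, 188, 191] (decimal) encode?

9

Byte at offset 0: 0xF3 = 11110011 → 4-byte char (#1). Advance 4.
Byte at offset 4: 0xF0 = 11110000 → 4-byte char (#2). Advance 4.
Byte at offset 8: 0xF0 = 11110000 → 4-byte char (#3). Advance 4.
Byte at offset 12: 0xC3 = 11000011 → 2-byte char (#4). Advance 2.
Byte at offset 14: 0xE1 = 11100001 → 3-byte char (#5). Advance 3.
Byte at offset 17: 0xD6 = 11010110 → 2-byte char (#6). Advance 2.
Byte at offset 19: 0xF1 = 11110001 → 4-byte char (#7). Advance 4.
Byte at offset 23: 0xE6 = 11100110 → 3-byte char (#8). Advance 3.
Byte at offset 26: 0xE0 = 11100000 → 3-byte char (#9). Advance 3.
Reached end at offset 29 after 9 code points.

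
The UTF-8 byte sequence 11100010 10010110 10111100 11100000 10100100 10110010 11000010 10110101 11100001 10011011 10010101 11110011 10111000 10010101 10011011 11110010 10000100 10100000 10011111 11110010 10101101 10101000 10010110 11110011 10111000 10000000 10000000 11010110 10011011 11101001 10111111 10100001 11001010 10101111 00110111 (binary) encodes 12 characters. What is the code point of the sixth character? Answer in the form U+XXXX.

Offset 0: leading byte 0xE2 = 11100010 → 3-byte char #1 = E2 96 BC.
Offset 3: leading byte 0xE0 = 11100000 → 3-byte char #2 = E0 A4 B2.
Offset 6: leading byte 0xC2 = 11000010 → 2-byte char #3 = C2 B5.
Offset 8: leading byte 0xE1 = 11100001 → 3-byte char #4 = E1 9B 95.
Offset 11: leading byte 0xF3 = 11110011 → 4-byte char #5 = F3 B8 95 9B.
Offset 15: leading byte 0xF2 = 11110010 → 4-byte char #6 = F2 84 A0 9F.
Leading byte 0xF2 = 11110010 matches 11110xxx → 4-byte sequence.
Byte 1: 0xF2 = 11110010, payload 010 (3 bits).
Byte 2: 0x84 = 10000100 (10xxxxxx ✓), payload 000100.
Byte 3: 0xA0 = 10100000 (10xxxxxx ✓), payload 100000.
Byte 4: 0x9F = 10011111 (10xxxxxx ✓), payload 011111.
Concatenate: 010000100100000011111 = 0x8481F (21 bits → U+8481F).

U+8481F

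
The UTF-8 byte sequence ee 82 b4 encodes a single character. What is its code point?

Leading byte 0xEE = 11101110 matches 1110xxxx → 3-byte sequence.
Byte 1: 0xEE = 11101110, payload 1110 (4 bits).
Byte 2: 0x82 = 10000010 (10xxxxxx ✓), payload 000010.
Byte 3: 0xB4 = 10110100 (10xxxxxx ✓), payload 110100.
Concatenate: 1110000010110100 = 0xE0B4 (16 bits → U+E0B4).

U+E0B4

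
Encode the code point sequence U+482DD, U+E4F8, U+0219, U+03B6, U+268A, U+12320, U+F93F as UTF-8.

U+482DD: 4-byte form → F1 88 8B 9D.
U+E4F8: 3-byte form → EE 93 B8.
U+0219: 2-byte form → C8 99.
U+03B6: 2-byte form → CE B6.
U+268A: 3-byte form → E2 9A 8A.
U+12320: 4-byte form → F0 92 8C A0.
U+F93F: 3-byte form → EF A4 BF.
Concatenated (21 bytes): F1 88 8B 9D EE 93 B8 C8 99 CE B6 E2 9A 8A F0 92 8C A0 EF A4 BF.

F1 88 8B 9D EE 93 B8 C8 99 CE B6 E2 9A 8A F0 92 8C A0 EF A4 BF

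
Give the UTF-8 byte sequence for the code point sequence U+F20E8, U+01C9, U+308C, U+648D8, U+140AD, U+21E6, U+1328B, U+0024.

U+F20E8: 4-byte form → F3 B2 83 A8.
U+01C9: 2-byte form → C7 89.
U+308C: 3-byte form → E3 82 8C.
U+648D8: 4-byte form → F1 A4 A3 98.
U+140AD: 4-byte form → F0 94 82 AD.
U+21E6: 3-byte form → E2 87 A6.
U+1328B: 4-byte form → F0 93 8A 8B.
U+0024: 1-byte form → 24.
Concatenated (25 bytes): F3 B2 83 A8 C7 89 E3 82 8C F1 A4 A3 98 F0 94 82 AD E2 87 A6 F0 93 8A 8B 24.

F3 B2 83 A8 C7 89 E3 82 8C F1 A4 A3 98 F0 94 82 AD E2 87 A6 F0 93 8A 8B 24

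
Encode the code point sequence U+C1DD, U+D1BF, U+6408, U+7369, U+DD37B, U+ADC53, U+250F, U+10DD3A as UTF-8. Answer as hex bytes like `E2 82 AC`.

U+C1DD: 3-byte form → EC 87 9D.
U+D1BF: 3-byte form → ED 86 BF.
U+6408: 3-byte form → E6 90 88.
U+7369: 3-byte form → E7 8D A9.
U+DD37B: 4-byte form → F3 9D 8D BB.
U+ADC53: 4-byte form → F2 AD B1 93.
U+250F: 3-byte form → E2 94 8F.
U+10DD3A: 4-byte form → F4 8D B4 BA.
Concatenated (27 bytes): EC 87 9D ED 86 BF E6 90 88 E7 8D A9 F3 9D 8D BB F2 AD B1 93 E2 94 8F F4 8D B4 BA.

EC 87 9D ED 86 BF E6 90 88 E7 8D A9 F3 9D 8D BB F2 AD B1 93 E2 94 8F F4 8D B4 BA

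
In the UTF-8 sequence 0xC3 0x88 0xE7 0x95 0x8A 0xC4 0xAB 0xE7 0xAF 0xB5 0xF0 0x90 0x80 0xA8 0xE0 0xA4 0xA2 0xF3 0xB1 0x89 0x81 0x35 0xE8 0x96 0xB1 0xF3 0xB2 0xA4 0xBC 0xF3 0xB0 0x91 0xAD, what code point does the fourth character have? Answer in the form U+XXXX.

Offset 0: leading byte 0xC3 = 11000011 → 2-byte char #1 = C3 88.
Offset 2: leading byte 0xE7 = 11100111 → 3-byte char #2 = E7 95 8A.
Offset 5: leading byte 0xC4 = 11000100 → 2-byte char #3 = C4 AB.
Offset 7: leading byte 0xE7 = 11100111 → 3-byte char #4 = E7 AF B5.
Leading byte 0xE7 = 11100111 matches 1110xxxx → 3-byte sequence.
Byte 1: 0xE7 = 11100111, payload 0111 (4 bits).
Byte 2: 0xAF = 10101111 (10xxxxxx ✓), payload 101111.
Byte 3: 0xB5 = 10110101 (10xxxxxx ✓), payload 110101.
Concatenate: 0111101111110101 = 0x7BF5 (16 bits → U+7BF5).

U+7BF5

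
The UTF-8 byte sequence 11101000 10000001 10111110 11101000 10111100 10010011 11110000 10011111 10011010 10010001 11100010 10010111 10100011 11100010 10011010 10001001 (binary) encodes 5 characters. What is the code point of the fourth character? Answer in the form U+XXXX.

Offset 0: leading byte 0xE8 = 11101000 → 3-byte char #1 = E8 81 BE.
Offset 3: leading byte 0xE8 = 11101000 → 3-byte char #2 = E8 BC 93.
Offset 6: leading byte 0xF0 = 11110000 → 4-byte char #3 = F0 9F 9A 91.
Offset 10: leading byte 0xE2 = 11100010 → 3-byte char #4 = E2 97 A3.
Leading byte 0xE2 = 11100010 matches 1110xxxx → 3-byte sequence.
Byte 1: 0xE2 = 11100010, payload 0010 (4 bits).
Byte 2: 0x97 = 10010111 (10xxxxxx ✓), payload 010111.
Byte 3: 0xA3 = 10100011 (10xxxxxx ✓), payload 100011.
Concatenate: 0010010111100011 = 0x25E3 (16 bits → U+25E3).

U+25E3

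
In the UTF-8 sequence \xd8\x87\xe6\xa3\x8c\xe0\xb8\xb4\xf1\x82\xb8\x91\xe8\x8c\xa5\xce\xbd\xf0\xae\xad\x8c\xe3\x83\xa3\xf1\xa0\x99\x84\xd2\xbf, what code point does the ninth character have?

Offset 0: leading byte 0xD8 = 11011000 → 2-byte char #1 = D8 87.
Offset 2: leading byte 0xE6 = 11100110 → 3-byte char #2 = E6 A3 8C.
Offset 5: leading byte 0xE0 = 11100000 → 3-byte char #3 = E0 B8 B4.
Offset 8: leading byte 0xF1 = 11110001 → 4-byte char #4 = F1 82 B8 91.
Offset 12: leading byte 0xE8 = 11101000 → 3-byte char #5 = E8 8C A5.
Offset 15: leading byte 0xCE = 11001110 → 2-byte char #6 = CE BD.
Offset 17: leading byte 0xF0 = 11110000 → 4-byte char #7 = F0 AE AD 8C.
Offset 21: leading byte 0xE3 = 11100011 → 3-byte char #8 = E3 83 A3.
Offset 24: leading byte 0xF1 = 11110001 → 4-byte char #9 = F1 A0 99 84.
Leading byte 0xF1 = 11110001 matches 11110xxx → 4-byte sequence.
Byte 1: 0xF1 = 11110001, payload 001 (3 bits).
Byte 2: 0xA0 = 10100000 (10xxxxxx ✓), payload 100000.
Byte 3: 0x99 = 10011001 (10xxxxxx ✓), payload 011001.
Byte 4: 0x84 = 10000100 (10xxxxxx ✓), payload 000100.
Concatenate: 001100000011001000100 = 0x60644 (21 bits → U+60644).

U+60644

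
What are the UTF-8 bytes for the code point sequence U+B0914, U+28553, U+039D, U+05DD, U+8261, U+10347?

U+B0914: 4-byte form → F2 B0 A4 94.
U+28553: 4-byte form → F0 A8 95 93.
U+039D: 2-byte form → CE 9D.
U+05DD: 2-byte form → D7 9D.
U+8261: 3-byte form → E8 89 A1.
U+10347: 4-byte form → F0 90 8D 87.
Concatenated (19 bytes): F2 B0 A4 94 F0 A8 95 93 CE 9D D7 9D E8 89 A1 F0 90 8D 87.

F2 B0 A4 94 F0 A8 95 93 CE 9D D7 9D E8 89 A1 F0 90 8D 87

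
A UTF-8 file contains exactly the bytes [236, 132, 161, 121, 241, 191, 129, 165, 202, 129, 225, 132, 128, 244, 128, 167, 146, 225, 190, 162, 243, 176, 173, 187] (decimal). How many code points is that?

Byte at offset 0: 0xEC = 11101100 → 3-byte char (#1). Advance 3.
Byte at offset 3: 0x79 = 01111001 → 1-byte char (#2). Advance 1.
Byte at offset 4: 0xF1 = 11110001 → 4-byte char (#3). Advance 4.
Byte at offset 8: 0xCA = 11001010 → 2-byte char (#4). Advance 2.
Byte at offset 10: 0xE1 = 11100001 → 3-byte char (#5). Advance 3.
Byte at offset 13: 0xF4 = 11110100 → 4-byte char (#6). Advance 4.
Byte at offset 17: 0xE1 = 11100001 → 3-byte char (#7). Advance 3.
Byte at offset 20: 0xF3 = 11110011 → 4-byte char (#8). Advance 4.
Reached end at offset 24 after 8 code points.

8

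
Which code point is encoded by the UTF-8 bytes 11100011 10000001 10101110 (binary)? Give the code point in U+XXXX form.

U+306E

Leading byte 0xE3 = 11100011 matches 1110xxxx → 3-byte sequence.
Byte 1: 0xE3 = 11100011, payload 0011 (4 bits).
Byte 2: 0x81 = 10000001 (10xxxxxx ✓), payload 000001.
Byte 3: 0xAE = 10101110 (10xxxxxx ✓), payload 101110.
Concatenate: 0011000001101110 = 0x306E (16 bits → U+306E).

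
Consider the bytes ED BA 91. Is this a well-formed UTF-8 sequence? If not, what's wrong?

Structurally a 3-byte sequence; payload = 0xDE91.
But 0xDE91 is in U+D800–U+DFFF, the surrogate range. Surrogates are not Unicode scalar values and are forbidden in UTF-8.

invalid (encodes a surrogate (U+D800–U+DFFF))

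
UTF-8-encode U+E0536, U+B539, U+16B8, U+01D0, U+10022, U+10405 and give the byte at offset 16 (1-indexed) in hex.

1-indexed offset 16 is 0-indexed offset 15.
U+E0536 → 4-byte form F3 A0 94 B6 at offsets 0–3.
U+B539 → 3-byte form EB 94 B9 at offsets 4–6.
U+16B8 → 3-byte form E1 9A B8 at offsets 7–9.
U+01D0 → 2-byte form C7 90 at offsets 10–11.
U+10022 → 4-byte form F0 90 80 A2 at offsets 12–15.
Offset 15 falls in char 5's range; it's byte 4 of F0 90 80 A2 = 0xA2.

0xA2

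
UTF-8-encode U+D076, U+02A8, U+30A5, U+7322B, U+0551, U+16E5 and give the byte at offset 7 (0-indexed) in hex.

U+D076 → 3-byte form ED 81 B6 at offsets 0–2.
U+02A8 → 2-byte form CA A8 at offsets 3–4.
U+30A5 → 3-byte form E3 82 A5 at offsets 5–7.
Offset 7 falls in char 3's range; it's byte 3 of E3 82 A5 = 0xA5.

0xA5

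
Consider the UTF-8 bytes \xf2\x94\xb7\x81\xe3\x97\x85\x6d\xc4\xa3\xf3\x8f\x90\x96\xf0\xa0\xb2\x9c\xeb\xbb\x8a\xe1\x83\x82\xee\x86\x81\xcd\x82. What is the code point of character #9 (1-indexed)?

U+E181

Offset 0: leading byte 0xF2 = 11110010 → 4-byte char #1 = F2 94 B7 81.
Offset 4: leading byte 0xE3 = 11100011 → 3-byte char #2 = E3 97 85.
Offset 7: leading byte 0x6D = 01101101 → 1-byte char #3 = 6D.
Offset 8: leading byte 0xC4 = 11000100 → 2-byte char #4 = C4 A3.
Offset 10: leading byte 0xF3 = 11110011 → 4-byte char #5 = F3 8F 90 96.
Offset 14: leading byte 0xF0 = 11110000 → 4-byte char #6 = F0 A0 B2 9C.
Offset 18: leading byte 0xEB = 11101011 → 3-byte char #7 = EB BB 8A.
Offset 21: leading byte 0xE1 = 11100001 → 3-byte char #8 = E1 83 82.
Offset 24: leading byte 0xEE = 11101110 → 3-byte char #9 = EE 86 81.
Leading byte 0xEE = 11101110 matches 1110xxxx → 3-byte sequence.
Byte 1: 0xEE = 11101110, payload 1110 (4 bits).
Byte 2: 0x86 = 10000110 (10xxxxxx ✓), payload 000110.
Byte 3: 0x81 = 10000001 (10xxxxxx ✓), payload 000001.
Concatenate: 1110000110000001 = 0xE181 (16 bits → U+E181).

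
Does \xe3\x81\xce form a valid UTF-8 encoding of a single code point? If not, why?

Leading byte 0xE3 = 11100011 → 3-byte form.
Byte 3 is 0xCE = 11001110, which is not 10xxxxxx — expected a continuation byte.

invalid (non-continuation byte where continuation expected)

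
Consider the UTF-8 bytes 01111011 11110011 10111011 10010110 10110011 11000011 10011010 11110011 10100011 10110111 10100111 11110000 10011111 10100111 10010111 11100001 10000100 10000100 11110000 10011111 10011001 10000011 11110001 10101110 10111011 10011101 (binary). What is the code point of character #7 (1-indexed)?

Offset 0: leading byte 0x7B = 01111011 → 1-byte char #1 = 7B.
Offset 1: leading byte 0xF3 = 11110011 → 4-byte char #2 = F3 BB 96 B3.
Offset 5: leading byte 0xC3 = 11000011 → 2-byte char #3 = C3 9A.
Offset 7: leading byte 0xF3 = 11110011 → 4-byte char #4 = F3 A3 B7 A7.
Offset 11: leading byte 0xF0 = 11110000 → 4-byte char #5 = F0 9F A7 97.
Offset 15: leading byte 0xE1 = 11100001 → 3-byte char #6 = E1 84 84.
Offset 18: leading byte 0xF0 = 11110000 → 4-byte char #7 = F0 9F 99 83.
Leading byte 0xF0 = 11110000 matches 11110xxx → 4-byte sequence.
Byte 1: 0xF0 = 11110000, payload 000 (3 bits).
Byte 2: 0x9F = 10011111 (10xxxxxx ✓), payload 011111.
Byte 3: 0x99 = 10011001 (10xxxxxx ✓), payload 011001.
Byte 4: 0x83 = 10000011 (10xxxxxx ✓), payload 000011.
Concatenate: 000011111011001000011 = 0x1F643 (21 bits → U+1F643).

U+1F643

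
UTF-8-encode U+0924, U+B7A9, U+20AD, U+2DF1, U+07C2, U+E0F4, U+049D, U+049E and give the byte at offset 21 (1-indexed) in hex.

0x9E

1-indexed offset 21 is 0-indexed offset 20.
U+0924 → 3-byte form E0 A4 A4 at offsets 0–2.
U+B7A9 → 3-byte form EB 9E A9 at offsets 3–5.
U+20AD → 3-byte form E2 82 AD at offsets 6–8.
U+2DF1 → 3-byte form E2 B7 B1 at offsets 9–11.
U+07C2 → 2-byte form DF 82 at offsets 12–13.
U+E0F4 → 3-byte form EE 83 B4 at offsets 14–16.
U+049D → 2-byte form D2 9D at offsets 17–18.
U+049E → 2-byte form D2 9E at offsets 19–20.
Offset 20 falls in char 8's range; it's byte 2 of D2 9E = 0x9E.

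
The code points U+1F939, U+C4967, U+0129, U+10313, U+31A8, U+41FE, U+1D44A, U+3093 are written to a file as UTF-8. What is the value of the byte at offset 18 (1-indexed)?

1-indexed offset 18 is 0-indexed offset 17.
U+1F939 → 4-byte form F0 9F A4 B9 at offsets 0–3.
U+C4967 → 4-byte form F3 84 A5 A7 at offsets 4–7.
U+0129 → 2-byte form C4 A9 at offsets 8–9.
U+10313 → 4-byte form F0 90 8C 93 at offsets 10–13.
U+31A8 → 3-byte form E3 86 A8 at offsets 14–16.
U+41FE → 3-byte form E4 87 BE at offsets 17–19.
Offset 17 falls in char 6's range; it's byte 1 of E4 87 BE = 0xE4.

0xE4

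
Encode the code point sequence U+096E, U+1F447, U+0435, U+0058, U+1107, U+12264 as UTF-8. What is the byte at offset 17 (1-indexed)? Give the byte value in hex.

0xA4

1-indexed offset 17 is 0-indexed offset 16.
U+096E → 3-byte form E0 A5 AE at offsets 0–2.
U+1F447 → 4-byte form F0 9F 91 87 at offsets 3–6.
U+0435 → 2-byte form D0 B5 at offsets 7–8.
U+0058 → 1-byte form 58 at offsets 9–9.
U+1107 → 3-byte form E1 84 87 at offsets 10–12.
U+12264 → 4-byte form F0 92 89 A4 at offsets 13–16.
Offset 16 falls in char 6's range; it's byte 4 of F0 92 89 A4 = 0xA4.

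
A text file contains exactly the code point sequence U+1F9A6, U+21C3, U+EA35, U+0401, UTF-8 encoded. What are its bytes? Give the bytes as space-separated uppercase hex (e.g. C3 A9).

F0 9F A6 A6 E2 87 83 EE A8 B5 D0 81

U+1F9A6: 4-byte form → F0 9F A6 A6.
U+21C3: 3-byte form → E2 87 83.
U+EA35: 3-byte form → EE A8 B5.
U+0401: 2-byte form → D0 81.
Concatenated (12 bytes): F0 9F A6 A6 E2 87 83 EE A8 B5 D0 81.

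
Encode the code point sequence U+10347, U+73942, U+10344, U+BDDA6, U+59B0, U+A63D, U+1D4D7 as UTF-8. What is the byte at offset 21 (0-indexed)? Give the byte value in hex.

U+10347 → 4-byte form F0 90 8D 87 at offsets 0–3.
U+73942 → 4-byte form F1 B3 A5 82 at offsets 4–7.
U+10344 → 4-byte form F0 90 8D 84 at offsets 8–11.
U+BDDA6 → 4-byte form F2 BD B6 A6 at offsets 12–15.
U+59B0 → 3-byte form E5 A6 B0 at offsets 16–18.
U+A63D → 3-byte form EA 98 BD at offsets 19–21.
Offset 21 falls in char 6's range; it's byte 3 of EA 98 BD = 0xBD.

0xBD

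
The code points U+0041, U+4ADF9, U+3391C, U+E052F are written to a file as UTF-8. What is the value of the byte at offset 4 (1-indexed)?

0xB7

1-indexed offset 4 is 0-indexed offset 3.
U+0041 → 1-byte form 41 at offsets 0–0.
U+4ADF9 → 4-byte form F1 8A B7 B9 at offsets 1–4.
Offset 3 falls in char 2's range; it's byte 3 of F1 8A B7 B9 = 0xB7.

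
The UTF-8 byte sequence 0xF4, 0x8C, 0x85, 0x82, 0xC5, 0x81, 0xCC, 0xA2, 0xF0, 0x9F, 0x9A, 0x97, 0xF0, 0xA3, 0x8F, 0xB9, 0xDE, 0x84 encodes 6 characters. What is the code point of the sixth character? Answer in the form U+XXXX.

Offset 0: leading byte 0xF4 = 11110100 → 4-byte char #1 = F4 8C 85 82.
Offset 4: leading byte 0xC5 = 11000101 → 2-byte char #2 = C5 81.
Offset 6: leading byte 0xCC = 11001100 → 2-byte char #3 = CC A2.
Offset 8: leading byte 0xF0 = 11110000 → 4-byte char #4 = F0 9F 9A 97.
Offset 12: leading byte 0xF0 = 11110000 → 4-byte char #5 = F0 A3 8F B9.
Offset 16: leading byte 0xDE = 11011110 → 2-byte char #6 = DE 84.
Leading byte 0xDE = 11011110 matches 110xxxxx → 2-byte sequence.
Byte 1: 0xDE = 11011110, payload 11110 (5 bits).
Byte 2: 0x84 = 10000100 (10xxxxxx ✓), payload 000100.
Concatenate: 11110000100 = 0x784 (11 bits → U+0784).

U+0784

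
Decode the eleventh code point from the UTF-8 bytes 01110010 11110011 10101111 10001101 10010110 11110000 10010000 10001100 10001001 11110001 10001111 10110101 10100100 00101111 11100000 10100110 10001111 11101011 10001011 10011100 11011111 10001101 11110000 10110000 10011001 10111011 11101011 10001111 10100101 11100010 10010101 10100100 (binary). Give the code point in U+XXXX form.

Offset 0: leading byte 0x72 = 01110010 → 1-byte char #1 = 72.
Offset 1: leading byte 0xF3 = 11110011 → 4-byte char #2 = F3 AF 8D 96.
Offset 5: leading byte 0xF0 = 11110000 → 4-byte char #3 = F0 90 8C 89.
Offset 9: leading byte 0xF1 = 11110001 → 4-byte char #4 = F1 8F B5 A4.
Offset 13: leading byte 0x2F = 00101111 → 1-byte char #5 = 2F.
Offset 14: leading byte 0xE0 = 11100000 → 3-byte char #6 = E0 A6 8F.
Offset 17: leading byte 0xEB = 11101011 → 3-byte char #7 = EB 8B 9C.
Offset 20: leading byte 0xDF = 11011111 → 2-byte char #8 = DF 8D.
Offset 22: leading byte 0xF0 = 11110000 → 4-byte char #9 = F0 B0 99 BB.
Offset 26: leading byte 0xEB = 11101011 → 3-byte char #10 = EB 8F A5.
Offset 29: leading byte 0xE2 = 11100010 → 3-byte char #11 = E2 95 A4.
Leading byte 0xE2 = 11100010 matches 1110xxxx → 3-byte sequence.
Byte 1: 0xE2 = 11100010, payload 0010 (4 bits).
Byte 2: 0x95 = 10010101 (10xxxxxx ✓), payload 010101.
Byte 3: 0xA4 = 10100100 (10xxxxxx ✓), payload 100100.
Concatenate: 0010010101100100 = 0x2564 (16 bits → U+2564).

U+2564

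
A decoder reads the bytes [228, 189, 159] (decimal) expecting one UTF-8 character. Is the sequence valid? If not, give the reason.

Leading byte 0xE4 = 11100100 → 3-byte form.
Continuation bytes 0xBD=10111101, 0x9F=10011111 all match 10xxxxxx.
Decoded value 0x4F5F is ≥ 0x800 (shortest form) and not a surrogate.

valid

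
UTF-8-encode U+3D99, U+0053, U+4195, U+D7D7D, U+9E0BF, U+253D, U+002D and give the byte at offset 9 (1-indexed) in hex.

1-indexed offset 9 is 0-indexed offset 8.
U+3D99 → 3-byte form E3 B6 99 at offsets 0–2.
U+0053 → 1-byte form 53 at offsets 3–3.
U+4195 → 3-byte form E4 86 95 at offsets 4–6.
U+D7D7D → 4-byte form F3 97 B5 BD at offsets 7–10.
Offset 8 falls in char 4's range; it's byte 2 of F3 97 B5 BD = 0x97.

0x97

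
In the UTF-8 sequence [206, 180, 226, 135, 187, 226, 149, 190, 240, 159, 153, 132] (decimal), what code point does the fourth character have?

Offset 0: leading byte 0xCE = 11001110 → 2-byte char #1 = CE B4.
Offset 2: leading byte 0xE2 = 11100010 → 3-byte char #2 = E2 87 BB.
Offset 5: leading byte 0xE2 = 11100010 → 3-byte char #3 = E2 95 BE.
Offset 8: leading byte 0xF0 = 11110000 → 4-byte char #4 = F0 9F 99 84.
Leading byte 0xF0 = 11110000 matches 11110xxx → 4-byte sequence.
Byte 1: 0xF0 = 11110000, payload 000 (3 bits).
Byte 2: 0x9F = 10011111 (10xxxxxx ✓), payload 011111.
Byte 3: 0x99 = 10011001 (10xxxxxx ✓), payload 011001.
Byte 4: 0x84 = 10000100 (10xxxxxx ✓), payload 000100.
Concatenate: 000011111011001000100 = 0x1F644 (21 bits → U+1F644).

U+1F644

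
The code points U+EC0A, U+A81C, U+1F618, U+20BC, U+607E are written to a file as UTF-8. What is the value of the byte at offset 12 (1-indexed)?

1-indexed offset 12 is 0-indexed offset 11.
U+EC0A → 3-byte form EE B0 8A at offsets 0–2.
U+A81C → 3-byte form EA A0 9C at offsets 3–5.
U+1F618 → 4-byte form F0 9F 98 98 at offsets 6–9.
U+20BC → 3-byte form E2 82 BC at offsets 10–12.
Offset 11 falls in char 4's range; it's byte 2 of E2 82 BC = 0x82.

0x82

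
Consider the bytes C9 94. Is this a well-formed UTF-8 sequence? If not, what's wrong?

Leading byte 0xC9 = 11001001 → 2-byte form.
Continuation bytes 0x94=10010100 all match 10xxxxxx.
Decoded value 0x254 is ≥ 0x80 (shortest form) and not a surrogate.

valid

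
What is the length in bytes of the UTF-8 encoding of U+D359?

U+D359 = 0xD359. UTF-8 uses 1 byte below 0x80, 2 below 0x800, 3 below 0x10000, 4 up to 0x10FFFF. 0xD359 is in U+0800–U+FFFF → 3 bytes.

3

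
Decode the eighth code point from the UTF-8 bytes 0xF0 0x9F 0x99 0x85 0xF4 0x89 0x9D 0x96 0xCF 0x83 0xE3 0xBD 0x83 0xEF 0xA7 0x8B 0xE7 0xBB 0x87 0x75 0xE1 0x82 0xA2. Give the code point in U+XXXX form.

Offset 0: leading byte 0xF0 = 11110000 → 4-byte char #1 = F0 9F 99 85.
Offset 4: leading byte 0xF4 = 11110100 → 4-byte char #2 = F4 89 9D 96.
Offset 8: leading byte 0xCF = 11001111 → 2-byte char #3 = CF 83.
Offset 10: leading byte 0xE3 = 11100011 → 3-byte char #4 = E3 BD 83.
Offset 13: leading byte 0xEF = 11101111 → 3-byte char #5 = EF A7 8B.
Offset 16: leading byte 0xE7 = 11100111 → 3-byte char #6 = E7 BB 87.
Offset 19: leading byte 0x75 = 01110101 → 1-byte char #7 = 75.
Offset 20: leading byte 0xE1 = 11100001 → 3-byte char #8 = E1 82 A2.
Leading byte 0xE1 = 11100001 matches 1110xxxx → 3-byte sequence.
Byte 1: 0xE1 = 11100001, payload 0001 (4 bits).
Byte 2: 0x82 = 10000010 (10xxxxxx ✓), payload 000010.
Byte 3: 0xA2 = 10100010 (10xxxxxx ✓), payload 100010.
Concatenate: 0001000010100010 = 0x10A2 (16 bits → U+10A2).

U+10A2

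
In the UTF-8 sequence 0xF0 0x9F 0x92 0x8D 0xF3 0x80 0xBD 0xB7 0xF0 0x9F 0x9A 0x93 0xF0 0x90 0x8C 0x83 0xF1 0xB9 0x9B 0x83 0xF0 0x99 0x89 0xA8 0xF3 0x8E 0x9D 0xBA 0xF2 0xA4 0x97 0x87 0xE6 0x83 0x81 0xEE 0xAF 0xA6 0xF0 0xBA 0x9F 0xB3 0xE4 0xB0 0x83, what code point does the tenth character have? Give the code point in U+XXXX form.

U+EBE6

Offset 0: leading byte 0xF0 = 11110000 → 4-byte char #1 = F0 9F 92 8D.
Offset 4: leading byte 0xF3 = 11110011 → 4-byte char #2 = F3 80 BD B7.
Offset 8: leading byte 0xF0 = 11110000 → 4-byte char #3 = F0 9F 9A 93.
Offset 12: leading byte 0xF0 = 11110000 → 4-byte char #4 = F0 90 8C 83.
Offset 16: leading byte 0xF1 = 11110001 → 4-byte char #5 = F1 B9 9B 83.
Offset 20: leading byte 0xF0 = 11110000 → 4-byte char #6 = F0 99 89 A8.
Offset 24: leading byte 0xF3 = 11110011 → 4-byte char #7 = F3 8E 9D BA.
Offset 28: leading byte 0xF2 = 11110010 → 4-byte char #8 = F2 A4 97 87.
Offset 32: leading byte 0xE6 = 11100110 → 3-byte char #9 = E6 83 81.
Offset 35: leading byte 0xEE = 11101110 → 3-byte char #10 = EE AF A6.
Leading byte 0xEE = 11101110 matches 1110xxxx → 3-byte sequence.
Byte 1: 0xEE = 11101110, payload 1110 (4 bits).
Byte 2: 0xAF = 10101111 (10xxxxxx ✓), payload 101111.
Byte 3: 0xA6 = 10100110 (10xxxxxx ✓), payload 100110.
Concatenate: 1110101111100110 = 0xEBE6 (16 bits → U+EBE6).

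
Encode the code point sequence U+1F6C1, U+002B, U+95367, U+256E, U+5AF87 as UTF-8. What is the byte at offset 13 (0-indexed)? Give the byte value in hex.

U+1F6C1 → 4-byte form F0 9F 9B 81 at offsets 0–3.
U+002B → 1-byte form 2B at offsets 4–4.
U+95367 → 4-byte form F2 95 8D A7 at offsets 5–8.
U+256E → 3-byte form E2 95 AE at offsets 9–11.
U+5AF87 → 4-byte form F1 9A BE 87 at offsets 12–15.
Offset 13 falls in char 5's range; it's byte 2 of F1 9A BE 87 = 0x9A.

0x9A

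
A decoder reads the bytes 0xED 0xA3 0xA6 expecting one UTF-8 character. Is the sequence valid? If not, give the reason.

invalid (encodes a surrogate (U+D800–U+DFFF))

Structurally a 3-byte sequence; payload = 0xD8E6.
But 0xD8E6 is in U+D800–U+DFFF, the surrogate range. Surrogates are not Unicode scalar values and are forbidden in UTF-8.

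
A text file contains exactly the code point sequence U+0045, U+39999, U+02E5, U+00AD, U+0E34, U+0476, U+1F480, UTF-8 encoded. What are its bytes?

U+0045: 1-byte form → 45.
U+39999: 4-byte form → F0 B9 A6 99.
U+02E5: 2-byte form → CB A5.
U+00AD: 2-byte form → C2 AD.
U+0E34: 3-byte form → E0 B8 B4.
U+0476: 2-byte form → D1 B6.
U+1F480: 4-byte form → F0 9F 92 80.
Concatenated (18 bytes): 45 F0 B9 A6 99 CB A5 C2 AD E0 B8 B4 D1 B6 F0 9F 92 80.

45 F0 B9 A6 99 CB A5 C2 AD E0 B8 B4 D1 B6 F0 9F 92 80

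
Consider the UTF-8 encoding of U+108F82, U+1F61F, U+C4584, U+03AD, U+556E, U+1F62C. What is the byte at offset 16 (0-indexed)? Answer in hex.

0xAE

U+108F82 → 4-byte form F4 88 BE 82 at offsets 0–3.
U+1F61F → 4-byte form F0 9F 98 9F at offsets 4–7.
U+C4584 → 4-byte form F3 84 96 84 at offsets 8–11.
U+03AD → 2-byte form CE AD at offsets 12–13.
U+556E → 3-byte form E5 95 AE at offsets 14–16.
Offset 16 falls in char 5's range; it's byte 3 of E5 95 AE = 0xAE.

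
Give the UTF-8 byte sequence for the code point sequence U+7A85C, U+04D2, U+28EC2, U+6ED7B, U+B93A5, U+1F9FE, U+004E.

F1 BA A1 9C D3 92 F0 A8 BB 82 F1 AE B5 BB F2 B9 8E A5 F0 9F A7 BE 4E

U+7A85C: 4-byte form → F1 BA A1 9C.
U+04D2: 2-byte form → D3 92.
U+28EC2: 4-byte form → F0 A8 BB 82.
U+6ED7B: 4-byte form → F1 AE B5 BB.
U+B93A5: 4-byte form → F2 B9 8E A5.
U+1F9FE: 4-byte form → F0 9F A7 BE.
U+004E: 1-byte form → 4E.
Concatenated (23 bytes): F1 BA A1 9C D3 92 F0 A8 BB 82 F1 AE B5 BB F2 B9 8E A5 F0 9F A7 BE 4E.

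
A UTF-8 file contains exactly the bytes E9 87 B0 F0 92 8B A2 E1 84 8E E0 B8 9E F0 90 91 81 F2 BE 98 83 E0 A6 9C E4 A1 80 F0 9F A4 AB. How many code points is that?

9

Byte at offset 0: 0xE9 = 11101001 → 3-byte char (#1). Advance 3.
Byte at offset 3: 0xF0 = 11110000 → 4-byte char (#2). Advance 4.
Byte at offset 7: 0xE1 = 11100001 → 3-byte char (#3). Advance 3.
Byte at offset 10: 0xE0 = 11100000 → 3-byte char (#4). Advance 3.
Byte at offset 13: 0xF0 = 11110000 → 4-byte char (#5). Advance 4.
Byte at offset 17: 0xF2 = 11110010 → 4-byte char (#6). Advance 4.
Byte at offset 21: 0xE0 = 11100000 → 3-byte char (#7). Advance 3.
Byte at offset 24: 0xE4 = 11100100 → 3-byte char (#8). Advance 3.
Byte at offset 27: 0xF0 = 11110000 → 4-byte char (#9). Advance 4.
Reached end at offset 31 after 9 code points.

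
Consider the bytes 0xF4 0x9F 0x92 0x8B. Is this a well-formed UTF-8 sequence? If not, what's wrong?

Leading byte 0xF4 = 11110100 → 4-byte form.
Payload = 0x11F48B, which exceeds U+10FFFF, the maximum Unicode code point. (Leading bytes F5–FF, or F4 followed by ≥ 0x90, are invalid.)

invalid (encodes a value above U+10FFFF)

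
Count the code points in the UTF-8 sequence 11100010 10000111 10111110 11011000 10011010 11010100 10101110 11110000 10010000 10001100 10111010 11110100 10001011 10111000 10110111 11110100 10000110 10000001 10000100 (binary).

Byte at offset 0: 0xE2 = 11100010 → 3-byte char (#1). Advance 3.
Byte at offset 3: 0xD8 = 11011000 → 2-byte char (#2). Advance 2.
Byte at offset 5: 0xD4 = 11010100 → 2-byte char (#3). Advance 2.
Byte at offset 7: 0xF0 = 11110000 → 4-byte char (#4). Advance 4.
Byte at offset 11: 0xF4 = 11110100 → 4-byte char (#5). Advance 4.
Byte at offset 15: 0xF4 = 11110100 → 4-byte char (#6). Advance 4.
Reached end at offset 19 after 6 code points.

6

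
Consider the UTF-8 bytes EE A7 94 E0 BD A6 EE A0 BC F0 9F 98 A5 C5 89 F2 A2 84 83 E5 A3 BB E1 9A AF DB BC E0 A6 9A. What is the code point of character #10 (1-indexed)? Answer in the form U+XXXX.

Offset 0: leading byte 0xEE = 11101110 → 3-byte char #1 = EE A7 94.
Offset 3: leading byte 0xE0 = 11100000 → 3-byte char #2 = E0 BD A6.
Offset 6: leading byte 0xEE = 11101110 → 3-byte char #3 = EE A0 BC.
Offset 9: leading byte 0xF0 = 11110000 → 4-byte char #4 = F0 9F 98 A5.
Offset 13: leading byte 0xC5 = 11000101 → 2-byte char #5 = C5 89.
Offset 15: leading byte 0xF2 = 11110010 → 4-byte char #6 = F2 A2 84 83.
Offset 19: leading byte 0xE5 = 11100101 → 3-byte char #7 = E5 A3 BB.
Offset 22: leading byte 0xE1 = 11100001 → 3-byte char #8 = E1 9A AF.
Offset 25: leading byte 0xDB = 11011011 → 2-byte char #9 = DB BC.
Offset 27: leading byte 0xE0 = 11100000 → 3-byte char #10 = E0 A6 9A.
Leading byte 0xE0 = 11100000 matches 1110xxxx → 3-byte sequence.
Byte 1: 0xE0 = 11100000, payload 0000 (4 bits).
Byte 2: 0xA6 = 10100110 (10xxxxxx ✓), payload 100110.
Byte 3: 0x9A = 10011010 (10xxxxxx ✓), payload 011010.
Concatenate: 0000100110011010 = 0x99A (16 bits → U+099A).

U+099A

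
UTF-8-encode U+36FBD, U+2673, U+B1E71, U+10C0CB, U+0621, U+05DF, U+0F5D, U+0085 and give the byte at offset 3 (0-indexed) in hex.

0xBD

U+36FBD → 4-byte form F0 B6 BE BD at offsets 0–3.
Offset 3 falls in char 1's range; it's byte 4 of F0 B6 BE BD = 0xBD.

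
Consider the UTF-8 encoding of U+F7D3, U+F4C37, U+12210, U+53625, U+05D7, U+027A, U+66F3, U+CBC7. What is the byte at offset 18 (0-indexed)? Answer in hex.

U+F7D3 → 3-byte form EF 9F 93 at offsets 0–2.
U+F4C37 → 4-byte form F3 B4 B0 B7 at offsets 3–6.
U+12210 → 4-byte form F0 92 88 90 at offsets 7–10.
U+53625 → 4-byte form F1 93 98 A5 at offsets 11–14.
U+05D7 → 2-byte form D7 97 at offsets 15–16.
U+027A → 2-byte form C9 BA at offsets 17–18.
Offset 18 falls in char 6's range; it's byte 2 of C9 BA = 0xBA.

0xBA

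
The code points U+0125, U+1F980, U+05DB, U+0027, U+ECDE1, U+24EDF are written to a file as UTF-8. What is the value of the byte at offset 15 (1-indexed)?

0xA4

1-indexed offset 15 is 0-indexed offset 14.
U+0125 → 2-byte form C4 A5 at offsets 0–1.
U+1F980 → 4-byte form F0 9F A6 80 at offsets 2–5.
U+05DB → 2-byte form D7 9B at offsets 6–7.
U+0027 → 1-byte form 27 at offsets 8–8.
U+ECDE1 → 4-byte form F3 AC B7 A1 at offsets 9–12.
U+24EDF → 4-byte form F0 A4 BB 9F at offsets 13–16.
Offset 14 falls in char 6's range; it's byte 2 of F0 A4 BB 9F = 0xA4.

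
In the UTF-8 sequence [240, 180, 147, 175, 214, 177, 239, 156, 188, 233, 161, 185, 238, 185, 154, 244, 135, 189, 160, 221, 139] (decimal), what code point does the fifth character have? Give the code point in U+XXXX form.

Offset 0: leading byte 0xF0 = 11110000 → 4-byte char #1 = F0 B4 93 AF.
Offset 4: leading byte 0xD6 = 11010110 → 2-byte char #2 = D6 B1.
Offset 6: leading byte 0xEF = 11101111 → 3-byte char #3 = EF 9C BC.
Offset 9: leading byte 0xE9 = 11101001 → 3-byte char #4 = E9 A1 B9.
Offset 12: leading byte 0xEE = 11101110 → 3-byte char #5 = EE B9 9A.
Leading byte 0xEE = 11101110 matches 1110xxxx → 3-byte sequence.
Byte 1: 0xEE = 11101110, payload 1110 (4 bits).
Byte 2: 0xB9 = 10111001 (10xxxxxx ✓), payload 111001.
Byte 3: 0x9A = 10011010 (10xxxxxx ✓), payload 011010.
Concatenate: 1110111001011010 = 0xEE5A (16 bits → U+EE5A).

U+EE5A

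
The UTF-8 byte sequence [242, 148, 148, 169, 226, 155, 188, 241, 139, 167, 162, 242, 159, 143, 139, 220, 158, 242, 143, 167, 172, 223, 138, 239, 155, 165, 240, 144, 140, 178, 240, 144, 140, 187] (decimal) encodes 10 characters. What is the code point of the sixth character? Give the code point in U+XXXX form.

Offset 0: leading byte 0xF2 = 11110010 → 4-byte char #1 = F2 94 94 A9.
Offset 4: leading byte 0xE2 = 11100010 → 3-byte char #2 = E2 9B BC.
Offset 7: leading byte 0xF1 = 11110001 → 4-byte char #3 = F1 8B A7 A2.
Offset 11: leading byte 0xF2 = 11110010 → 4-byte char #4 = F2 9F 8F 8B.
Offset 15: leading byte 0xDC = 11011100 → 2-byte char #5 = DC 9E.
Offset 17: leading byte 0xF2 = 11110010 → 4-byte char #6 = F2 8F A7 AC.
Leading byte 0xF2 = 11110010 matches 11110xxx → 4-byte sequence.
Byte 1: 0xF2 = 11110010, payload 010 (3 bits).
Byte 2: 0x8F = 10001111 (10xxxxxx ✓), payload 001111.
Byte 3: 0xA7 = 10100111 (10xxxxxx ✓), payload 100111.
Byte 4: 0xAC = 10101100 (10xxxxxx ✓), payload 101100.
Concatenate: 010001111100111101100 = 0x8F9EC (21 bits → U+8F9EC).

U+8F9EC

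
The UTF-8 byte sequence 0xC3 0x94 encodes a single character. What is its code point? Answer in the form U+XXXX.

U+00D4

Leading byte 0xC3 = 11000011 matches 110xxxxx → 2-byte sequence.
Byte 1: 0xC3 = 11000011, payload 00011 (5 bits).
Byte 2: 0x94 = 10010100 (10xxxxxx ✓), payload 010100.
Concatenate: 00011010100 = 0xD4 (11 bits → U+00D4).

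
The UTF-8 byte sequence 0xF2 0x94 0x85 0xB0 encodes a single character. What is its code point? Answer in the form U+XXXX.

Leading byte 0xF2 = 11110010 matches 11110xxx → 4-byte sequence.
Byte 1: 0xF2 = 11110010, payload 010 (3 bits).
Byte 2: 0x94 = 10010100 (10xxxxxx ✓), payload 010100.
Byte 3: 0x85 = 10000101 (10xxxxxx ✓), payload 000101.
Byte 4: 0xB0 = 10110000 (10xxxxxx ✓), payload 110000.
Concatenate: 010010100000101110000 = 0x94170 (21 bits → U+94170).

U+94170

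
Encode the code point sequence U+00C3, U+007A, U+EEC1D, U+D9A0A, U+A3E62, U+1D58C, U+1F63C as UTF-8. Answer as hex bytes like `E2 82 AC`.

C3 83 7A F3 AE B0 9D F3 99 A8 8A F2 A3 B9 A2 F0 9D 96 8C F0 9F 98 BC

U+00C3: 2-byte form → C3 83.
U+007A: 1-byte form → 7A.
U+EEC1D: 4-byte form → F3 AE B0 9D.
U+D9A0A: 4-byte form → F3 99 A8 8A.
U+A3E62: 4-byte form → F2 A3 B9 A2.
U+1D58C: 4-byte form → F0 9D 96 8C.
U+1F63C: 4-byte form → F0 9F 98 BC.
Concatenated (23 bytes): C3 83 7A F3 AE B0 9D F3 99 A8 8A F2 A3 B9 A2 F0 9D 96 8C F0 9F 98 BC.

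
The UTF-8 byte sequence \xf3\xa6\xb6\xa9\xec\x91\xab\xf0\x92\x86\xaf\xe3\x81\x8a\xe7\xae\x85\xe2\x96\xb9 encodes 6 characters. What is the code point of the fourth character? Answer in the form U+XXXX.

U+304A

Offset 0: leading byte 0xF3 = 11110011 → 4-byte char #1 = F3 A6 B6 A9.
Offset 4: leading byte 0xEC = 11101100 → 3-byte char #2 = EC 91 AB.
Offset 7: leading byte 0xF0 = 11110000 → 4-byte char #3 = F0 92 86 AF.
Offset 11: leading byte 0xE3 = 11100011 → 3-byte char #4 = E3 81 8A.
Leading byte 0xE3 = 11100011 matches 1110xxxx → 3-byte sequence.
Byte 1: 0xE3 = 11100011, payload 0011 (4 bits).
Byte 2: 0x81 = 10000001 (10xxxxxx ✓), payload 000001.
Byte 3: 0x8A = 10001010 (10xxxxxx ✓), payload 001010.
Concatenate: 0011000001001010 = 0x304A (16 bits → U+304A).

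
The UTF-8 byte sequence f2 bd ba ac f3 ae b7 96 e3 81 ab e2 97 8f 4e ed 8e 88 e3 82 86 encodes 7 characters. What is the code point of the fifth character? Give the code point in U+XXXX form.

U+004E

Offset 0: leading byte 0xF2 = 11110010 → 4-byte char #1 = F2 BD BA AC.
Offset 4: leading byte 0xF3 = 11110011 → 4-byte char #2 = F3 AE B7 96.
Offset 8: leading byte 0xE3 = 11100011 → 3-byte char #3 = E3 81 AB.
Offset 11: leading byte 0xE2 = 11100010 → 3-byte char #4 = E2 97 8F.
Offset 14: leading byte 0x4E = 01001110 → 1-byte char #5 = 4E.
Leading byte 0x4E = 01001110 matches 0xxxxxxx → 1-byte sequence.
Byte 1: 0x4E = 01001110, payload 1001110 (7 bits).
Concatenate: 1001110 = 0x4E (7 bits → U+004E).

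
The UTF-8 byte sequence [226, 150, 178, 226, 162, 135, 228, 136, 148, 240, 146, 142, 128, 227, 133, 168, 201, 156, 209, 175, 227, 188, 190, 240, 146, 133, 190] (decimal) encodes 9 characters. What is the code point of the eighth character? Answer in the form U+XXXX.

U+3F3E

Offset 0: leading byte 0xE2 = 11100010 → 3-byte char #1 = E2 96 B2.
Offset 3: leading byte 0xE2 = 11100010 → 3-byte char #2 = E2 A2 87.
Offset 6: leading byte 0xE4 = 11100100 → 3-byte char #3 = E4 88 94.
Offset 9: leading byte 0xF0 = 11110000 → 4-byte char #4 = F0 92 8E 80.
Offset 13: leading byte 0xE3 = 11100011 → 3-byte char #5 = E3 85 A8.
Offset 16: leading byte 0xC9 = 11001001 → 2-byte char #6 = C9 9C.
Offset 18: leading byte 0xD1 = 11010001 → 2-byte char #7 = D1 AF.
Offset 20: leading byte 0xE3 = 11100011 → 3-byte char #8 = E3 BC BE.
Leading byte 0xE3 = 11100011 matches 1110xxxx → 3-byte sequence.
Byte 1: 0xE3 = 11100011, payload 0011 (4 bits).
Byte 2: 0xBC = 10111100 (10xxxxxx ✓), payload 111100.
Byte 3: 0xBE = 10111110 (10xxxxxx ✓), payload 111110.
Concatenate: 0011111100111110 = 0x3F3E (16 bits → U+3F3E).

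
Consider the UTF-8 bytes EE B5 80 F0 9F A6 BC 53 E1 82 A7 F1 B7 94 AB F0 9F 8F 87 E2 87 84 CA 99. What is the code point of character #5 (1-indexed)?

Offset 0: leading byte 0xEE = 11101110 → 3-byte char #1 = EE B5 80.
Offset 3: leading byte 0xF0 = 11110000 → 4-byte char #2 = F0 9F A6 BC.
Offset 7: leading byte 0x53 = 01010011 → 1-byte char #3 = 53.
Offset 8: leading byte 0xE1 = 11100001 → 3-byte char #4 = E1 82 A7.
Offset 11: leading byte 0xF1 = 11110001 → 4-byte char #5 = F1 B7 94 AB.
Leading byte 0xF1 = 11110001 matches 11110xxx → 4-byte sequence.
Byte 1: 0xF1 = 11110001, payload 001 (3 bits).
Byte 2: 0xB7 = 10110111 (10xxxxxx ✓), payload 110111.
Byte 3: 0x94 = 10010100 (10xxxxxx ✓), payload 010100.
Byte 4: 0xAB = 10101011 (10xxxxxx ✓), payload 101011.
Concatenate: 001110111010100101011 = 0x7752B (21 bits → U+7752B).

U+7752B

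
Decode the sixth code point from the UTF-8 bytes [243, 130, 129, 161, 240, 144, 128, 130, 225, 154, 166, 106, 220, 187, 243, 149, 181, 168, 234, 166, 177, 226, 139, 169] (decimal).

U+D5D68

Offset 0: leading byte 0xF3 = 11110011 → 4-byte char #1 = F3 82 81 A1.
Offset 4: leading byte 0xF0 = 11110000 → 4-byte char #2 = F0 90 80 82.
Offset 8: leading byte 0xE1 = 11100001 → 3-byte char #3 = E1 9A A6.
Offset 11: leading byte 0x6A = 01101010 → 1-byte char #4 = 6A.
Offset 12: leading byte 0xDC = 11011100 → 2-byte char #5 = DC BB.
Offset 14: leading byte 0xF3 = 11110011 → 4-byte char #6 = F3 95 B5 A8.
Leading byte 0xF3 = 11110011 matches 11110xxx → 4-byte sequence.
Byte 1: 0xF3 = 11110011, payload 011 (3 bits).
Byte 2: 0x95 = 10010101 (10xxxxxx ✓), payload 010101.
Byte 3: 0xB5 = 10110101 (10xxxxxx ✓), payload 110101.
Byte 4: 0xA8 = 10101000 (10xxxxxx ✓), payload 101000.
Concatenate: 011010101110101101000 = 0xD5D68 (21 bits → U+D5D68).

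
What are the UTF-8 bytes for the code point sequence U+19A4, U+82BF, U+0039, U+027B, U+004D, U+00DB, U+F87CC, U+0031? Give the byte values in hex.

E1 A6 A4 E8 8A BF 39 C9 BB 4D C3 9B F3 B8 9F 8C 31

U+19A4: 3-byte form → E1 A6 A4.
U+82BF: 3-byte form → E8 8A BF.
U+0039: 1-byte form → 39.
U+027B: 2-byte form → C9 BB.
U+004D: 1-byte form → 4D.
U+00DB: 2-byte form → C3 9B.
U+F87CC: 4-byte form → F3 B8 9F 8C.
U+0031: 1-byte form → 31.
Concatenated (17 bytes): E1 A6 A4 E8 8A BF 39 C9 BB 4D C3 9B F3 B8 9F 8C 31.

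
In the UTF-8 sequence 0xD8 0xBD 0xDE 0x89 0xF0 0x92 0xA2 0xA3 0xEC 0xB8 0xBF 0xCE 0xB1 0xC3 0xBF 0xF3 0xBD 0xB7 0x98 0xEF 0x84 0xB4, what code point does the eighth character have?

U+F134

Offset 0: leading byte 0xD8 = 11011000 → 2-byte char #1 = D8 BD.
Offset 2: leading byte 0xDE = 11011110 → 2-byte char #2 = DE 89.
Offset 4: leading byte 0xF0 = 11110000 → 4-byte char #3 = F0 92 A2 A3.
Offset 8: leading byte 0xEC = 11101100 → 3-byte char #4 = EC B8 BF.
Offset 11: leading byte 0xCE = 11001110 → 2-byte char #5 = CE B1.
Offset 13: leading byte 0xC3 = 11000011 → 2-byte char #6 = C3 BF.
Offset 15: leading byte 0xF3 = 11110011 → 4-byte char #7 = F3 BD B7 98.
Offset 19: leading byte 0xEF = 11101111 → 3-byte char #8 = EF 84 B4.
Leading byte 0xEF = 11101111 matches 1110xxxx → 3-byte sequence.
Byte 1: 0xEF = 11101111, payload 1111 (4 bits).
Byte 2: 0x84 = 10000100 (10xxxxxx ✓), payload 000100.
Byte 3: 0xB4 = 10110100 (10xxxxxx ✓), payload 110100.
Concatenate: 1111000100110100 = 0xF134 (16 bits → U+F134).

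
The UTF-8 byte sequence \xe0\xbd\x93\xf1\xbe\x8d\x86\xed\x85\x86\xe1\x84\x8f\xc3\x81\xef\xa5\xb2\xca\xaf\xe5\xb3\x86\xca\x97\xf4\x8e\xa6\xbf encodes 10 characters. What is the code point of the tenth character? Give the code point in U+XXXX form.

Offset 0: leading byte 0xE0 = 11100000 → 3-byte char #1 = E0 BD 93.
Offset 3: leading byte 0xF1 = 11110001 → 4-byte char #2 = F1 BE 8D 86.
Offset 7: leading byte 0xED = 11101101 → 3-byte char #3 = ED 85 86.
Offset 10: leading byte 0xE1 = 11100001 → 3-byte char #4 = E1 84 8F.
Offset 13: leading byte 0xC3 = 11000011 → 2-byte char #5 = C3 81.
Offset 15: leading byte 0xEF = 11101111 → 3-byte char #6 = EF A5 B2.
Offset 18: leading byte 0xCA = 11001010 → 2-byte char #7 = CA AF.
Offset 20: leading byte 0xE5 = 11100101 → 3-byte char #8 = E5 B3 86.
Offset 23: leading byte 0xCA = 11001010 → 2-byte char #9 = CA 97.
Offset 25: leading byte 0xF4 = 11110100 → 4-byte char #10 = F4 8E A6 BF.
Leading byte 0xF4 = 11110100 matches 11110xxx → 4-byte sequence.
Byte 1: 0xF4 = 11110100, payload 100 (3 bits).
Byte 2: 0x8E = 10001110 (10xxxxxx ✓), payload 001110.
Byte 3: 0xA6 = 10100110 (10xxxxxx ✓), payload 100110.
Byte 4: 0xBF = 10111111 (10xxxxxx ✓), payload 111111.
Concatenate: 100001110100110111111 = 0x10E9BF (21 bits → U+10E9BF).

U+10E9BF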